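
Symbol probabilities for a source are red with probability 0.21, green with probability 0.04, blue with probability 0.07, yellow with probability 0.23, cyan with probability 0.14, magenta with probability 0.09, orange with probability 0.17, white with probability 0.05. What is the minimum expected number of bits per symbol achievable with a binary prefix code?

Repeatedly combine the two least-probable nodes; the expected code length is the sum of the merged weights.
merge 1/25 + 1/20 → 9/100
merge 7/100 + 9/100 → 4/25
merge 9/100 + 7/50 → 23/100
merge 4/25 + 17/100 → 33/100
merge 21/100 + 23/100 → 11/25
merge 23/100 + 33/100 → 14/25
merge 11/25 + 14/25 → 1
L = 9/100 + 4/25 + 23/100 + 33/100 + 11/25 + 14/25 + 1 = 281/100 = 2.81 bits/symbol.

2.81 bits/symbol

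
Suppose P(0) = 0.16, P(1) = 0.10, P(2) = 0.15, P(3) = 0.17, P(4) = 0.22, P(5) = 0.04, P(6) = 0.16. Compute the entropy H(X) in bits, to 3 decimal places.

H = −Σ pᵢ log₂ pᵢ.
−0.16·log₂(0.16) = 0.4230
−0.10·log₂(0.10) = 0.3322
−0.15·log₂(0.15) = 0.4105
−0.17·log₂(0.17) = 0.4346
−0.22·log₂(0.22) = 0.4806
−0.04·log₂(0.04) = 0.1858
−0.16·log₂(0.16) = 0.4230
Sum ≈ 2.6897 → 2.690 bits.

2.690 bits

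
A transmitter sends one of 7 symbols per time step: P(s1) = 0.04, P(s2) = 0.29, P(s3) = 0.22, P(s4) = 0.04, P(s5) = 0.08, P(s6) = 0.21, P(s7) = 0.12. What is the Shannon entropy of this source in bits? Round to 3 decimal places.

H = −Σ pᵢ log₂ pᵢ.
−0.04·log₂(0.04) = 0.1858
−0.29·log₂(0.29) = 0.5179
−0.22·log₂(0.22) = 0.4806
−0.04·log₂(0.04) = 0.1858
−0.08·log₂(0.08) = 0.2915
−0.21·log₂(0.21) = 0.4728
−0.12·log₂(0.12) = 0.3671
Sum ≈ 2.5014 → 2.501 bits.

2.501 bits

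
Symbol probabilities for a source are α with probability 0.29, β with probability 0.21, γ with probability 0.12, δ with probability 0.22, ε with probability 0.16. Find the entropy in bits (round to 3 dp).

H = −Σ pᵢ log₂ pᵢ.
−0.29·log₂(0.29) = 0.5179
−0.21·log₂(0.21) = 0.4728
−0.12·log₂(0.12) = 0.3671
−0.22·log₂(0.22) = 0.4806
−0.16·log₂(0.16) = 0.4230
Sum ≈ 2.2614 → 2.261 bits.

2.261 bits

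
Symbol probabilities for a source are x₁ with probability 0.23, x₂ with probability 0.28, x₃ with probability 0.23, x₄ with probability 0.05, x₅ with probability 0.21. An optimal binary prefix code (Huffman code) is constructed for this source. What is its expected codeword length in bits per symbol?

2.26 bits/symbol

Repeatedly combine the two least-probable nodes; the expected code length is the sum of the merged weights.
merge 1/20 + 21/100 → 13/50
merge 23/100 + 23/100 → 23/50
merge 13/50 + 7/25 → 27/50
merge 23/50 + 27/50 → 1
L = 13/50 + 23/50 + 27/50 + 1 = 113/50 = 2.26 bits/symbol.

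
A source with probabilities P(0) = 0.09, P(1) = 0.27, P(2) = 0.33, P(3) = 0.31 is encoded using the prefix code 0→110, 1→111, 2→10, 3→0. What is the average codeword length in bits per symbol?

2.05 bits/symbol

L̄ = Σ pᵢ·ℓᵢ = 0.09·3 + 0.27·3 + 0.33·2 + 0.31·1 = 2.05 bits/symbol.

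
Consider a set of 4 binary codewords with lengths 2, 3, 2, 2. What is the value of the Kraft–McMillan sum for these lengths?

0.875

With common denominator 2^3 = 8: Σ 2^(−ℓᵢ) = 2/8 + 1/8 + 2/8 + 2/8 = 7/8 = 0.875.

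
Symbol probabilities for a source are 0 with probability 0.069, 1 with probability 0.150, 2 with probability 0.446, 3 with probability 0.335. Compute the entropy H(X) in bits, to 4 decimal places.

H = −Σ pᵢ log₂ pᵢ.
−0.069·log₂(0.069) = 0.2662
−0.150·log₂(0.150) = 0.4105
−0.446·log₂(0.446) = 0.5195
−0.335·log₂(0.335) = 0.5286
Sum ≈ 1.7248 → 1.7248 bits.

1.7248 bits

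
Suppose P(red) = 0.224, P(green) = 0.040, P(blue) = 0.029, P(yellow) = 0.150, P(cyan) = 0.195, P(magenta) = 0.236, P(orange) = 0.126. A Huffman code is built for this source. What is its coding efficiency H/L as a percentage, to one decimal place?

98.0%

Entropy H = −Σ p log₂ p ≈ 2.5560 bits.
Huffman merges: 29/1000+1/25→69/1000; 69/1000+63/500→39/200; 3/20+39/200→69/200; 39/200+28/125→419/1000; 59/250+69/200→581/1000; 419/1000+581/1000→1. L = 2609/1000 ≈ 2.6090.
Efficiency = H/L = 2.5560/2.6090 = 98.0%.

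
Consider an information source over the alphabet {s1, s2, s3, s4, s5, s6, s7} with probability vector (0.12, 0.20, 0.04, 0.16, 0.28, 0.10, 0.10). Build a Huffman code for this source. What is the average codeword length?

Repeatedly combine the two least-probable nodes; the expected code length is the sum of the merged weights.
merge 1/25 + 1/10 → 7/50
merge 1/10 + 3/25 → 11/50
merge 7/50 + 4/25 → 3/10
merge 1/5 + 11/50 → 21/50
merge 7/25 + 3/10 → 29/50
merge 21/50 + 29/50 → 1
L = 7/50 + 11/50 + 3/10 + 21/50 + 29/50 + 1 = 133/50 = 2.66 bits/symbol.

2.66 bits/symbol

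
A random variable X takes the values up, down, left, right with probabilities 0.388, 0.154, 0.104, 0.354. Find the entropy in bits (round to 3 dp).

1.816 bits

H = −Σ pᵢ log₂ pᵢ.
−0.388·log₂(0.388) = 0.5300
−0.154·log₂(0.154) = 0.4156
−0.104·log₂(0.104) = 0.3396
−0.354·log₂(0.354) = 0.5304
Sum ≈ 1.8156 → 1.816 bits.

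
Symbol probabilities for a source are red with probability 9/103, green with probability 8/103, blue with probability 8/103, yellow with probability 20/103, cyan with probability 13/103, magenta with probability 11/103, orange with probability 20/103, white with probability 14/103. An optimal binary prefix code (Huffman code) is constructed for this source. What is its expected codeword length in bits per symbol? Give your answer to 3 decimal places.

Repeatedly combine the two least-probable nodes; the expected code length is the sum of the merged weights.
merge 8/103 + 8/103 → 16/103
merge 9/103 + 11/103 → 20/103
merge 13/103 + 14/103 → 27/103
merge 16/103 + 20/103 → 36/103
merge 20/103 + 20/103 → 40/103
merge 27/103 + 36/103 → 63/103
merge 40/103 + 63/103 → 1
L = 16/103 + 20/103 + 27/103 + 36/103 + 40/103 + 63/103 + 1 = 305/103 ≈ 2.961 bits/symbol.

2.961 bits/symbol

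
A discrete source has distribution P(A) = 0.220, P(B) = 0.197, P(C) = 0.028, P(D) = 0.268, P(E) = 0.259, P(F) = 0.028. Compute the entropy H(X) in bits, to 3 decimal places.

H = −Σ pᵢ log₂ pᵢ.
−0.220·log₂(0.220) = 0.4806
−0.197·log₂(0.197) = 0.4617
−0.028·log₂(0.028) = 0.1444
−0.268·log₂(0.268) = 0.5091
−0.259·log₂(0.259) = 0.5048
−0.028·log₂(0.028) = 0.1444
Sum ≈ 2.2451 → 2.245 bits.

2.245 bits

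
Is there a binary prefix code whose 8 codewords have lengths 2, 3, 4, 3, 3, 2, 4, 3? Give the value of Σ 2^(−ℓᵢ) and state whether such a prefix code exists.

1.125; no

With common denominator 2^4 = 16: Σ 2^(−ℓᵢ) = 4/16 + 2/16 + 1/16 + 2/16 + 2/16 + 4/16 + 1/16 + 2/16 = 18/16 = 1.125.
Kraft's inequality requires Σ ≤ 1; here Σ = 1.125 > 1, so no such prefix code exists.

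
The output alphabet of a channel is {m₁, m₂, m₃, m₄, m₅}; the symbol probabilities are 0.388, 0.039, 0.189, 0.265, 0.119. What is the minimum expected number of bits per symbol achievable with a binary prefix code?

Repeatedly combine the two least-probable nodes; the expected code length is the sum of the merged weights.
merge 39/1000 + 119/1000 → 79/500
merge 79/500 + 189/1000 → 347/1000
merge 53/200 + 347/1000 → 153/250
merge 97/250 + 153/250 → 1
L = 79/500 + 347/1000 + 153/250 + 1 = 2117/1000 = 2.117 bits/symbol.

2.117 bits/symbol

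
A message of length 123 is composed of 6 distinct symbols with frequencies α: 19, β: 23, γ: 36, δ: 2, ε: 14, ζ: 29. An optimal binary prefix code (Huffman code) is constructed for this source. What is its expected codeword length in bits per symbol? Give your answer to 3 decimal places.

Probabilities are the counts divided by 123.
Repeatedly combine the two least-probable nodes; the expected code length is the sum of the merged weights.
merge 2/123 + 14/123 → 16/123
merge 16/123 + 19/123 → 35/123
merge 23/123 + 29/123 → 52/123
merge 35/123 + 12/41 → 71/123
merge 52/123 + 71/123 → 1
L = 16/123 + 35/123 + 52/123 + 71/123 + 1 = 99/41 ≈ 2.415 bits/symbol.

2.415 bits/symbol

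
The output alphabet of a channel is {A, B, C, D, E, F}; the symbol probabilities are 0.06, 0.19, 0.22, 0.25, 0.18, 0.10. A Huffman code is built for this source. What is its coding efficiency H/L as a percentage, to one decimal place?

Entropy H = −Σ p log₂ p ≈ 2.4568 bits.
Huffman merges: 3/50+1/10→4/25; 4/25+9/50→17/50; 19/100+11/50→41/100; 1/4+17/50→59/100; 41/100+59/100→1. L = 5/2 ≈ 2.5000.
Efficiency = H/L = 2.4568/2.5000 = 98.3%.

98.3%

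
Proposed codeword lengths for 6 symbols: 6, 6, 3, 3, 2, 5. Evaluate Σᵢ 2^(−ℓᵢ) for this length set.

0.5625

With common denominator 2^6 = 64: Σ 2^(−ℓᵢ) = 1/64 + 1/64 + 8/64 + 8/64 + 16/64 + 2/64 = 36/64 = 0.5625.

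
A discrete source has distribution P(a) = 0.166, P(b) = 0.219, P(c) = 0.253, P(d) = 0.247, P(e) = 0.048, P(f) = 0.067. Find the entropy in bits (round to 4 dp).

2.3814 bits

H = −Σ pᵢ log₂ pᵢ.
−0.166·log₂(0.166) = 0.4301
−0.219·log₂(0.219) = 0.4798
−0.253·log₂(0.253) = 0.5016
−0.247·log₂(0.247) = 0.4983
−0.048·log₂(0.048) = 0.2103
−0.067·log₂(0.067) = 0.2613
Sum ≈ 2.3814 → 2.3814 bits.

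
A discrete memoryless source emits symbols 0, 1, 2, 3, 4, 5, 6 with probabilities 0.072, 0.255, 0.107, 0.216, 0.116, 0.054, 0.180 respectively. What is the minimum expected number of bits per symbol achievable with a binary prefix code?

2.655 bits/symbol

Repeatedly combine the two least-probable nodes; the expected code length is the sum of the merged weights.
merge 27/500 + 9/125 → 63/500
merge 107/1000 + 29/250 → 223/1000
merge 63/500 + 9/50 → 153/500
merge 27/125 + 223/1000 → 439/1000
merge 51/200 + 153/500 → 561/1000
merge 439/1000 + 561/1000 → 1
L = 63/500 + 223/1000 + 153/500 + 439/1000 + 561/1000 + 1 = 531/200 = 2.655 bits/symbol.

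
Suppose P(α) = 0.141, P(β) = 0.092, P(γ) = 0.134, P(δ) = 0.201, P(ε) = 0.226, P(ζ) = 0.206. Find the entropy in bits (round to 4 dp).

2.5234 bits

H = −Σ pᵢ log₂ pᵢ.
−0.141·log₂(0.141) = 0.3985
−0.092·log₂(0.092) = 0.3167
−0.134·log₂(0.134) = 0.3886
−0.201·log₂(0.201) = 0.4653
−0.226·log₂(0.226) = 0.4849
−0.206·log₂(0.206) = 0.4695
Sum ≈ 2.5234 → 2.5234 bits.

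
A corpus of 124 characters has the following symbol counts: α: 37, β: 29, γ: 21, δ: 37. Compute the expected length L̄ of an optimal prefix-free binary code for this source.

Probabilities are the counts divided by 124.
Repeatedly combine the two least-probable nodes; the expected code length is the sum of the merged weights.
merge 21/124 + 29/124 → 25/62
merge 37/124 + 37/124 → 37/62
merge 25/62 + 37/62 → 1
L = 25/62 + 37/62 + 1 = 2 bits/symbol.

2 bits/symbol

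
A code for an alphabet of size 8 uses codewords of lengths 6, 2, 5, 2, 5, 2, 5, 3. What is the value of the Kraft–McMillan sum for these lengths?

With common denominator 2^6 = 64: Σ 2^(−ℓᵢ) = 1/64 + 16/64 + 2/64 + 16/64 + 2/64 + 16/64 + 2/64 + 8/64 = 63/64 = 0.984375.

0.984375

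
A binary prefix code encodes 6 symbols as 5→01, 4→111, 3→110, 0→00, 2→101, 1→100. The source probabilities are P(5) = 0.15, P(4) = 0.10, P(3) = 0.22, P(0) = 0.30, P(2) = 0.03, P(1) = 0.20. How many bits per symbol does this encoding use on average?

L̄ = Σ pᵢ·ℓᵢ = 0.15·2 + 0.10·3 + 0.22·3 + 0.30·2 + 0.03·3 + 0.20·3 = 2.55 bits/symbol.

2.55 bits/symbol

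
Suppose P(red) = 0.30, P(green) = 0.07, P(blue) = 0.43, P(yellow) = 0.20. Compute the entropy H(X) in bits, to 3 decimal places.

1.778 bits

H = −Σ pᵢ log₂ pᵢ.
−0.30·log₂(0.30) = 0.5211
−0.07·log₂(0.07) = 0.2686
−0.43·log₂(0.43) = 0.5236
−0.20·log₂(0.20) = 0.4644
Sum ≈ 1.7776 → 1.778 bits.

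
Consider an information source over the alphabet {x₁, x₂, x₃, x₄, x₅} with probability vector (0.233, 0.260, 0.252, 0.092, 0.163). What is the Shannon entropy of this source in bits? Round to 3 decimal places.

H = −Σ pᵢ log₂ pᵢ.
−0.233·log₂(0.233) = 0.4897
−0.260·log₂(0.260) = 0.5053
−0.252·log₂(0.252) = 0.5011
−0.092·log₂(0.092) = 0.3167
−0.163·log₂(0.163) = 0.4266
Sum ≈ 2.2393 → 2.239 bits.

2.239 bits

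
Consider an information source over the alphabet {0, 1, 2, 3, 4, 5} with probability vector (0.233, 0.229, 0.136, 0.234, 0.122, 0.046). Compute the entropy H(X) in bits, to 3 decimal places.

H = −Σ pᵢ log₂ pᵢ.
−0.233·log₂(0.233) = 0.4897
−0.229·log₂(0.229) = 0.4870
−0.136·log₂(0.136) = 0.3915
−0.234·log₂(0.234) = 0.4903
−0.122·log₂(0.122) = 0.3703
−0.046·log₂(0.046) = 0.2043
Sum ≈ 2.4331 → 2.433 bits.

2.433 bits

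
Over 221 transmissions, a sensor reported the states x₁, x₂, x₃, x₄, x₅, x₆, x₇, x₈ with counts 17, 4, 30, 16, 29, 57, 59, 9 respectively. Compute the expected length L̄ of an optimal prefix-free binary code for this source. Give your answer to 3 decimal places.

Probabilities are the counts divided by 221.
Repeatedly combine the two least-probable nodes; the expected code length is the sum of the merged weights.
merge 4/221 + 9/221 → 1/17
merge 1/17 + 16/221 → 29/221
merge 1/13 + 29/221 → 46/221
merge 29/221 + 30/221 → 59/221
merge 46/221 + 57/221 → 103/221
merge 59/221 + 59/221 → 118/221
merge 103/221 + 118/221 → 1
L = 1/17 + 29/221 + 46/221 + 59/221 + 103/221 + 118/221 + 1 = 589/221 ≈ 2.665 bits/symbol.

2.665 bits/symbol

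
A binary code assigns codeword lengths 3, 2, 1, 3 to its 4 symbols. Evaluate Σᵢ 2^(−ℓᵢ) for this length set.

1

With common denominator 2^3 = 8: Σ 2^(−ℓᵢ) = 1/8 + 2/8 + 4/8 + 1/8 = 8/8 = 1.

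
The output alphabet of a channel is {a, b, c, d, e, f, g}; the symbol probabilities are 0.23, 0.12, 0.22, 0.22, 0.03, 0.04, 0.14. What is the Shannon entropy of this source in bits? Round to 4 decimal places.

H = −Σ pᵢ log₂ pᵢ.
−0.23·log₂(0.23) = 0.4877
−0.12·log₂(0.12) = 0.3671
−0.22·log₂(0.22) = 0.4806
−0.22·log₂(0.22) = 0.4806
−0.03·log₂(0.03) = 0.1518
−0.04·log₂(0.04) = 0.1858
−0.14·log₂(0.14) = 0.3971
Sum ≈ 2.5505 → 2.5505 bits.

2.5505 bits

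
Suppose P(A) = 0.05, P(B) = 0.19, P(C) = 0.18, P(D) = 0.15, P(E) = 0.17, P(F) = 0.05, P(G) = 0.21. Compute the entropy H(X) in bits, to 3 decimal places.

H = −Σ pᵢ log₂ pᵢ.
−0.05·log₂(0.05) = 0.2161
−0.19·log₂(0.19) = 0.4552
−0.18·log₂(0.18) = 0.4453
−0.15·log₂(0.15) = 0.4105
−0.17·log₂(0.17) = 0.4346
−0.05·log₂(0.05) = 0.2161
−0.21·log₂(0.21) = 0.4728
Sum ≈ 2.6507 → 2.651 bits.

2.651 bits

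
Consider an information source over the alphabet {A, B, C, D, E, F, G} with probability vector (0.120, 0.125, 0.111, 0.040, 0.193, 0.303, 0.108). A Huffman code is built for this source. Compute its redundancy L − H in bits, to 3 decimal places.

Entropy H = −Σ p log₂ p ≈ 2.6066 bits.
Huffman merges: 1/25+27/250→37/250; 111/1000+3/25→231/1000; 1/8+37/250→273/1000; 193/1000+231/1000→53/125; 273/1000+303/1000→72/125; 53/125+72/125→1. L = 663/250 ≈ 2.6520.
L − H = 2.6520 − 2.6066 = 0.045 bits.

0.045 bits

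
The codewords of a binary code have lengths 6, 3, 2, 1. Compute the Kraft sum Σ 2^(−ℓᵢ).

With common denominator 2^6 = 64: Σ 2^(−ℓᵢ) = 1/64 + 8/64 + 16/64 + 32/64 = 57/64 = 0.890625.

0.890625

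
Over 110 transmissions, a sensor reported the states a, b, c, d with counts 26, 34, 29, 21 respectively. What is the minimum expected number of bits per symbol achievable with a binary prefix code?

Probabilities are the counts divided by 110.
Repeatedly combine the two least-probable nodes; the expected code length is the sum of the merged weights.
merge 21/110 + 13/55 → 47/110
merge 29/110 + 17/55 → 63/110
merge 47/110 + 63/110 → 1
L = 47/110 + 63/110 + 1 = 2 bits/symbol.

2 bits/symbol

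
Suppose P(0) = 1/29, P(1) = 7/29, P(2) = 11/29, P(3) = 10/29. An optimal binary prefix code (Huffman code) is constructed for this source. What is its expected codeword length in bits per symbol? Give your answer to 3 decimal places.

Repeatedly combine the two least-probable nodes; the expected code length is the sum of the merged weights.
merge 1/29 + 7/29 → 8/29
merge 8/29 + 10/29 → 18/29
merge 11/29 + 18/29 → 1
L = 8/29 + 18/29 + 1 = 55/29 ≈ 1.897 bits/symbol.

1.897 bits/symbol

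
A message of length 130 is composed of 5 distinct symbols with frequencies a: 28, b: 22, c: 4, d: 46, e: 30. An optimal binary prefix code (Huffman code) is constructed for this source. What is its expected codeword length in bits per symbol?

Probabilities are the counts divided by 130.
Repeatedly combine the two least-probable nodes; the expected code length is the sum of the merged weights.
merge 2/65 + 11/65 → 1/5
merge 1/5 + 14/65 → 27/65
merge 3/13 + 23/65 → 38/65
merge 27/65 + 38/65 → 1
L = 1/5 + 27/65 + 38/65 + 1 = 11/5 = 2.2 bits/symbol.

2.2 bits/symbol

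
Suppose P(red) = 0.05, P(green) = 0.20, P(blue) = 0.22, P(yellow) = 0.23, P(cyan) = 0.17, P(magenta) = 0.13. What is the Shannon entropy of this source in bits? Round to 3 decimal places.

2.466 bits

H = −Σ pᵢ log₂ pᵢ.
−0.05·log₂(0.05) = 0.2161
−0.20·log₂(0.20) = 0.4644
−0.22·log₂(0.22) = 0.4806
−0.23·log₂(0.23) = 0.4877
−0.17·log₂(0.17) = 0.4346
−0.13·log₂(0.13) = 0.3826
Sum ≈ 2.4660 → 2.466 bits.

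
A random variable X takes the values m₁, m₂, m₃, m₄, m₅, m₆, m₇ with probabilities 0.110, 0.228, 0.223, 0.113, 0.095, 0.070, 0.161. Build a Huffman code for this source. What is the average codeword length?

Repeatedly combine the two least-probable nodes; the expected code length is the sum of the merged weights.
merge 7/100 + 19/200 → 33/200
merge 11/100 + 113/1000 → 223/1000
merge 161/1000 + 33/200 → 163/500
merge 223/1000 + 223/1000 → 223/500
merge 57/250 + 163/500 → 277/500
merge 223/500 + 277/500 → 1
L = 33/200 + 223/1000 + 163/500 + 223/500 + 277/500 + 1 = 1357/500 = 2.714 bits/symbol.

2.714 bits/symbol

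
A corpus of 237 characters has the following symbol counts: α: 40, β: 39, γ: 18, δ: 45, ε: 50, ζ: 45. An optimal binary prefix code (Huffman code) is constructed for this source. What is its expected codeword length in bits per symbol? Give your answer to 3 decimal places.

Probabilities are the counts divided by 237.
Repeatedly combine the two least-probable nodes; the expected code length is the sum of the merged weights.
merge 6/79 + 13/79 → 19/79
merge 40/237 + 15/79 → 85/237
merge 15/79 + 50/237 → 95/237
merge 19/79 + 85/237 → 142/237
merge 95/237 + 142/237 → 1
L = 19/79 + 85/237 + 95/237 + 142/237 + 1 = 616/237 ≈ 2.599 bits/symbol.

2.599 bits/symbol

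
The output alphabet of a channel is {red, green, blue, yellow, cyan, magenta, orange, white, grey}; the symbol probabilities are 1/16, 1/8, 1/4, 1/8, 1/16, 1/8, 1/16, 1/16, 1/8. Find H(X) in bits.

Each probability is a power of 1/2, so log₂(1/p) is an integer.
H = Σ p·log₂(1/p) = 1/16·4 + 1/8·3 + 1/4·2 + 1/8·3 + 1/16·4 + 1/8·3 + 1/16·4 + 1/16·4 + 1/8·3 = 3 bits.

3 bits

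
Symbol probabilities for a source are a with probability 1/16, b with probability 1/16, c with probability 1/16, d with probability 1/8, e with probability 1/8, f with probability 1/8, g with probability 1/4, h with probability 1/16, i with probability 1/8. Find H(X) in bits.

Each probability is a power of 1/2, so log₂(1/p) is an integer.
H = Σ p·log₂(1/p) = 1/16·4 + 1/16·4 + 1/16·4 + 1/8·3 + 1/8·3 + 1/8·3 + 1/4·2 + 1/16·4 + 1/8·3 = 3 bits.

3 bits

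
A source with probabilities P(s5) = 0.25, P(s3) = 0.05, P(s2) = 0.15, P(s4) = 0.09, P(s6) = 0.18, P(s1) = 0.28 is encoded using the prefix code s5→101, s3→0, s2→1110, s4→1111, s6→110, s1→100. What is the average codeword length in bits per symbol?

L̄ = Σ pᵢ·ℓᵢ = 0.25·3 + 0.05·1 + 0.15·4 + 0.09·4 + 0.18·3 + 0.28·3 = 3.14 bits/symbol.

3.14 bits/symbol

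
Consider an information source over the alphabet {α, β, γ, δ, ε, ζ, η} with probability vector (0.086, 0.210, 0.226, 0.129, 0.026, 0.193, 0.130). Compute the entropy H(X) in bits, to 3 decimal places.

2.621 bits

H = −Σ pᵢ log₂ pᵢ.
−0.086·log₂(0.086) = 0.3044
−0.210·log₂(0.210) = 0.4728
−0.226·log₂(0.226) = 0.4849
−0.129·log₂(0.129) = 0.3811
−0.026·log₂(0.026) = 0.1369
−0.193·log₂(0.193) = 0.4581
−0.130·log₂(0.130) = 0.3826
Sum ≈ 2.6209 → 2.621 bits.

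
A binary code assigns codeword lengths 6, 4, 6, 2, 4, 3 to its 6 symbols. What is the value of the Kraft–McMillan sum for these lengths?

0.53125

With common denominator 2^6 = 64: Σ 2^(−ℓᵢ) = 1/64 + 4/64 + 1/64 + 16/64 + 4/64 + 8/64 = 34/64 = 0.53125.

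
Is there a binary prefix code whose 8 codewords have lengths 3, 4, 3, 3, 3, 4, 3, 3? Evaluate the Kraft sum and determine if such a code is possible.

0.875; yes

With common denominator 2^4 = 16: Σ 2^(−ℓᵢ) = 2/16 + 1/16 + 2/16 + 2/16 + 2/16 + 1/16 + 2/16 + 2/16 = 14/16 = 0.875.
Kraft's inequality requires Σ ≤ 1; here Σ = 0.875 ≤ 1, so such a prefix code exists.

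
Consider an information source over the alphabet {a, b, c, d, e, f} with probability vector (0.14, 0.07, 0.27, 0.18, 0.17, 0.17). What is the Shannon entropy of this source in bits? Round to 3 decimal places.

H = −Σ pᵢ log₂ pᵢ.
−0.14·log₂(0.14) = 0.3971
−0.07·log₂(0.07) = 0.2686
−0.27·log₂(0.27) = 0.5100
−0.18·log₂(0.18) = 0.4453
−0.17·log₂(0.17) = 0.4346
−0.17·log₂(0.17) = 0.4346
Sum ≈ 2.4902 → 2.490 bits.

2.490 bits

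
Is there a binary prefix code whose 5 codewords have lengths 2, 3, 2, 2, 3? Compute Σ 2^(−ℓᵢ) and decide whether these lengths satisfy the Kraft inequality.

1; yes

With common denominator 2^3 = 8: Σ 2^(−ℓᵢ) = 2/8 + 1/8 + 2/8 + 2/8 + 1/8 = 8/8 = 1.
Kraft's inequality requires Σ ≤ 1; here Σ = 1 ≤ 1, so such a prefix code exists.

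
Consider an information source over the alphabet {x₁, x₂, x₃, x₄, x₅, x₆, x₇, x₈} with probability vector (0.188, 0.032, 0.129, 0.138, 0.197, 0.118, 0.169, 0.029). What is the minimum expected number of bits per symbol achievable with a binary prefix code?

2.855 bits/symbol

Repeatedly combine the two least-probable nodes; the expected code length is the sum of the merged weights.
merge 29/1000 + 4/125 → 61/1000
merge 61/1000 + 59/500 → 179/1000
merge 129/1000 + 69/500 → 267/1000
merge 169/1000 + 179/1000 → 87/250
merge 47/250 + 197/1000 → 77/200
merge 267/1000 + 87/250 → 123/200
merge 77/200 + 123/200 → 1
L = 61/1000 + 179/1000 + 267/1000 + 87/250 + 77/200 + 123/200 + 1 = 571/200 = 2.855 bits/symbol.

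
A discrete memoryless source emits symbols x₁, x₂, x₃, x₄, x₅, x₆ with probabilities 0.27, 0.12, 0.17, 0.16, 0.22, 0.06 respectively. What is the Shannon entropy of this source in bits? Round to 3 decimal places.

H = −Σ pᵢ log₂ pᵢ.
−0.27·log₂(0.27) = 0.5100
−0.12·log₂(0.12) = 0.3671
−0.17·log₂(0.17) = 0.4346
−0.16·log₂(0.16) = 0.4230
−0.22·log₂(0.22) = 0.4806
−0.06·log₂(0.06) = 0.2435
Sum ≈ 2.4588 → 2.459 bits.

2.459 bits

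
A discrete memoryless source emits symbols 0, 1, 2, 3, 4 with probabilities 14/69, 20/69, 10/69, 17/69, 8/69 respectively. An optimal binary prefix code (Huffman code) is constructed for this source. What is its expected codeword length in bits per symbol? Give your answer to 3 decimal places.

2.261 bits/symbol

Repeatedly combine the two least-probable nodes; the expected code length is the sum of the merged weights.
merge 8/69 + 10/69 → 6/23
merge 14/69 + 17/69 → 31/69
merge 6/23 + 20/69 → 38/69
merge 31/69 + 38/69 → 1
L = 6/23 + 31/69 + 38/69 + 1 = 52/23 ≈ 2.261 bits/symbol.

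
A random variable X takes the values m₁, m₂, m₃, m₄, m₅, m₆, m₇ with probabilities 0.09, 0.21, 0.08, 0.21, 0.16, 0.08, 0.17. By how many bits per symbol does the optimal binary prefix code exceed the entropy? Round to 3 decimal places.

0.041 bits

Entropy H = −Σ p log₂ p ≈ 2.6989 bits.
Huffman merges: 2/25+2/25→4/25; 9/100+4/25→1/4; 4/25+17/100→33/100; 21/100+21/100→21/50; 1/4+33/100→29/50; 21/50+29/50→1. L = 137/50 ≈ 2.7400.
L − H = 2.7400 − 2.6989 = 0.041 bits.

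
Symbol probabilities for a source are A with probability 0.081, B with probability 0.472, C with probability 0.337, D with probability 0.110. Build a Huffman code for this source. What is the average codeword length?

1.719 bits/symbol

Repeatedly combine the two least-probable nodes; the expected code length is the sum of the merged weights.
merge 81/1000 + 11/100 → 191/1000
merge 191/1000 + 337/1000 → 66/125
merge 59/125 + 66/125 → 1
L = 191/1000 + 66/125 + 1 = 1719/1000 = 1.719 bits/symbol.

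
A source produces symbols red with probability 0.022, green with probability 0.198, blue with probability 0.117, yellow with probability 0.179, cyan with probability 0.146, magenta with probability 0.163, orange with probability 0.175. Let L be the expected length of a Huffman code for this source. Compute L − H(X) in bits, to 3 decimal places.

0.100 bits

Entropy H = −Σ p log₂ p ≈ 2.6621 bits.
Huffman merges: 11/500+117/1000→139/1000; 139/1000+73/500→57/200; 163/1000+7/40→169/500; 179/1000+99/500→377/1000; 57/200+169/500→623/1000; 377/1000+623/1000→1. L = 1381/500 ≈ 2.7620.
L − H = 2.7620 − 2.6621 = 0.100 bits.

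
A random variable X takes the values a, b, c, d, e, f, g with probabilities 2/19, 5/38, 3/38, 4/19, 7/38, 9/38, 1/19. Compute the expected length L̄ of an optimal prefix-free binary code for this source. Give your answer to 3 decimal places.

2.684 bits/symbol

Repeatedly combine the two least-probable nodes; the expected code length is the sum of the merged weights.
merge 1/19 + 3/38 → 5/38
merge 2/19 + 5/38 → 9/38
merge 5/38 + 7/38 → 6/19
merge 4/19 + 9/38 → 17/38
merge 9/38 + 6/19 → 21/38
merge 17/38 + 21/38 → 1
L = 5/38 + 9/38 + 6/19 + 17/38 + 21/38 + 1 = 51/19 ≈ 2.684 bits/symbol.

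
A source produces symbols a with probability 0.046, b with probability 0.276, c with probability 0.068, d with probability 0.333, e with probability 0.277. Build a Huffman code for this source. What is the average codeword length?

2.114 bits/symbol

Repeatedly combine the two least-probable nodes; the expected code length is the sum of the merged weights.
merge 23/500 + 17/250 → 57/500
merge 57/500 + 69/250 → 39/100
merge 277/1000 + 333/1000 → 61/100
merge 39/100 + 61/100 → 1
L = 57/500 + 39/100 + 61/100 + 1 = 1057/500 = 2.114 bits/symbol.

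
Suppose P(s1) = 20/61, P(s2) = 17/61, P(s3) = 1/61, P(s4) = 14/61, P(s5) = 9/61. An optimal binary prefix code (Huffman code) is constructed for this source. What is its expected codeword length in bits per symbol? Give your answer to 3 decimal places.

2.164 bits/symbol

Repeatedly combine the two least-probable nodes; the expected code length is the sum of the merged weights.
merge 1/61 + 9/61 → 10/61
merge 10/61 + 14/61 → 24/61
merge 17/61 + 20/61 → 37/61
merge 24/61 + 37/61 → 1
L = 10/61 + 24/61 + 37/61 + 1 = 132/61 ≈ 2.164 bits/symbol.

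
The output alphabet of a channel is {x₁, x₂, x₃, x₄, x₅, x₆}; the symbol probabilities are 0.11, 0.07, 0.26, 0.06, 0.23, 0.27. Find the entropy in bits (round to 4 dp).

2.3654 bits

H = −Σ pᵢ log₂ pᵢ.
−0.11·log₂(0.11) = 0.3503
−0.07·log₂(0.07) = 0.2686
−0.26·log₂(0.26) = 0.5053
−0.06·log₂(0.06) = 0.2435
−0.23·log₂(0.23) = 0.4877
−0.27·log₂(0.27) = 0.5100
Sum ≈ 2.3654 → 2.3654 bits.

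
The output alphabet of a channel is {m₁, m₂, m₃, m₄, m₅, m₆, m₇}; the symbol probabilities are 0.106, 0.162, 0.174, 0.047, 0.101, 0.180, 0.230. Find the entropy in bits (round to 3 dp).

2.682 bits

H = −Σ pᵢ log₂ pᵢ.
−0.106·log₂(0.106) = 0.3432
−0.162·log₂(0.162) = 0.4254
−0.174·log₂(0.174) = 0.4390
−0.047·log₂(0.047) = 0.2073
−0.101·log₂(0.101) = 0.3341
−0.180·log₂(0.180) = 0.4453
−0.230·log₂(0.230) = 0.4877
Sum ≈ 2.6820 → 2.682 bits.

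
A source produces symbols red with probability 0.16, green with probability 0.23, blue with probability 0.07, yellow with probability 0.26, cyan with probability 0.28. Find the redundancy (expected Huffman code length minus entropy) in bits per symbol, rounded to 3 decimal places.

Entropy H = −Σ p log₂ p ≈ 2.1987 bits.
Huffman merges: 7/100+4/25→23/100; 23/100+23/100→23/50; 13/50+7/25→27/50; 23/50+27/50→1. L = 223/100 ≈ 2.2300.
L − H = 2.2300 − 2.1987 = 0.031 bits.

0.031 bits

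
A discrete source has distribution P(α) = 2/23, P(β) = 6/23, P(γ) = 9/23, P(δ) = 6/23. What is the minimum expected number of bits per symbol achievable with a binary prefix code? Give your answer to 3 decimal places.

Repeatedly combine the two least-probable nodes; the expected code length is the sum of the merged weights.
merge 2/23 + 6/23 → 8/23
merge 6/23 + 8/23 → 14/23
merge 9/23 + 14/23 → 1
L = 8/23 + 14/23 + 1 = 45/23 ≈ 1.957 bits/symbol.

1.957 bits/symbol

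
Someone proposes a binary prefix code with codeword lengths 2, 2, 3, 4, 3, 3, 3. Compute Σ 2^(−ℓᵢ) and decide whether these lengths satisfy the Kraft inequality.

With common denominator 2^4 = 16: Σ 2^(−ℓᵢ) = 4/16 + 4/16 + 2/16 + 1/16 + 2/16 + 2/16 + 2/16 = 17/16 = 1.0625.
Kraft's inequality requires Σ ≤ 1; here Σ = 1.0625 > 1, so no such prefix code exists.

1.0625; no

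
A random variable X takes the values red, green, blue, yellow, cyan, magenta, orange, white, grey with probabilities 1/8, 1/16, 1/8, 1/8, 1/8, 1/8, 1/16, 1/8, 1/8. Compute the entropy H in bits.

3.125 bits

Each probability is a power of 1/2, so log₂(1/p) is an integer.
H = Σ p·log₂(1/p) = 1/8·3 + 1/16·4 + 1/8·3 + 1/8·3 + 1/8·3 + 1/8·3 + 1/16·4 + 1/8·3 + 1/8·3 = 3.125 bits.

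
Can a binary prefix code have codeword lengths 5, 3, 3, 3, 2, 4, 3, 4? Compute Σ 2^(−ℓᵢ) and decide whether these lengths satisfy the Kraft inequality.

With common denominator 2^5 = 32: Σ 2^(−ℓᵢ) = 1/32 + 4/32 + 4/32 + 4/32 + 8/32 + 2/32 + 4/32 + 2/32 = 29/32 = 0.90625.
Kraft's inequality requires Σ ≤ 1; here Σ = 0.90625 ≤ 1, so such a prefix code exists.

0.90625; yes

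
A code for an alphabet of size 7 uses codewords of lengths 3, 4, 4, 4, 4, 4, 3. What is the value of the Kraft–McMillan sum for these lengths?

With common denominator 2^4 = 16: Σ 2^(−ℓᵢ) = 2/16 + 1/16 + 1/16 + 1/16 + 1/16 + 1/16 + 2/16 = 9/16 = 0.5625.

0.5625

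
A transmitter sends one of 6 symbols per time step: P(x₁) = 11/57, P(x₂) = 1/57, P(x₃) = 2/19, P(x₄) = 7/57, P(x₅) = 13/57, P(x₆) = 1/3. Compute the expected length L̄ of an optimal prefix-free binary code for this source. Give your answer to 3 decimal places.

2.368 bits/symbol

Repeatedly combine the two least-probable nodes; the expected code length is the sum of the merged weights.
merge 1/57 + 2/19 → 7/57
merge 7/57 + 7/57 → 14/57
merge 11/57 + 13/57 → 8/19
merge 14/57 + 1/3 → 11/19
merge 8/19 + 11/19 → 1
L = 7/57 + 14/57 + 8/19 + 11/19 + 1 = 45/19 ≈ 2.368 bits/symbol.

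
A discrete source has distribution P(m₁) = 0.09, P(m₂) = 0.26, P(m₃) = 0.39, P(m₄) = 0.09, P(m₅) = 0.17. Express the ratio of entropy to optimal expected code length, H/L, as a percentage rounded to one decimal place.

97.9%

Entropy H = −Σ p log₂ p ≈ 2.0950 bits.
Huffman merges: 9/100+9/100→9/50; 17/100+9/50→7/20; 13/50+7/20→61/100; 39/100+61/100→1. L = 107/50 ≈ 2.1400.
Efficiency = H/L = 2.0950/2.1400 = 97.9%.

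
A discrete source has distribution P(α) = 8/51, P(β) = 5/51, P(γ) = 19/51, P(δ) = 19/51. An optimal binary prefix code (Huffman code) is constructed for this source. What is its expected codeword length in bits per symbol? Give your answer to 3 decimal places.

1.882 bits/symbol

Repeatedly combine the two least-probable nodes; the expected code length is the sum of the merged weights.
merge 5/51 + 8/51 → 13/51
merge 13/51 + 19/51 → 32/51
merge 19/51 + 32/51 → 1
L = 13/51 + 32/51 + 1 = 32/17 ≈ 1.882 bits/symbol.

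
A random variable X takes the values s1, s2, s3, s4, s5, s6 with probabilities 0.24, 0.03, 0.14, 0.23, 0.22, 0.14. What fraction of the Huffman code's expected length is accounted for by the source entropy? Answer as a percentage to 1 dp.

Entropy H = −Σ p log₂ p ≈ 2.4084 bits.
Huffman merges: 3/100+7/50→17/100; 7/50+17/100→31/100; 11/50+23/100→9/20; 6/25+31/100→11/20; 9/20+11/20→1. L = 62/25 ≈ 2.4800.
Efficiency = H/L = 2.4084/2.4800 = 97.1%.

97.1%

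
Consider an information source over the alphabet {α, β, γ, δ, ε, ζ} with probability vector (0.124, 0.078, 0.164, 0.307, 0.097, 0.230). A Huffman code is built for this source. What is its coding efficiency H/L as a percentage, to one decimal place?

98.5%

Entropy H = −Σ p log₂ p ≈ 2.4254 bits.
Huffman merges: 39/500+97/1000→7/40; 31/250+41/250→36/125; 7/40+23/100→81/200; 36/125+307/1000→119/200; 81/200+119/200→1. L = 2463/1000 ≈ 2.4630.
Efficiency = H/L = 2.4254/2.4630 = 98.5%.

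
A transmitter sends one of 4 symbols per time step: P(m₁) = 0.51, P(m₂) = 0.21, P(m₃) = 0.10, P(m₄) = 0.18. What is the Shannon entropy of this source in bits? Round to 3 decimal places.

1.746 bits

H = −Σ pᵢ log₂ pᵢ.
−0.51·log₂(0.51) = 0.4954
−0.21·log₂(0.21) = 0.4728
−0.10·log₂(0.10) = 0.3322
−0.18·log₂(0.18) = 0.4453
Sum ≈ 1.7458 → 1.746 bits.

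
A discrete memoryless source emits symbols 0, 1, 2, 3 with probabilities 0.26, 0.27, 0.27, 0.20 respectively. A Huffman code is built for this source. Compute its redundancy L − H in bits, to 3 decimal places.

0.010 bits

Entropy H = −Σ p log₂ p ≈ 1.9897 bits.
Huffman merges: 1/5+13/50→23/50; 27/100+27/100→27/50; 23/50+27/50→1. L = 2 ≈ 2.0000.
L − H = 2.0000 − 1.9897 = 0.010 bits.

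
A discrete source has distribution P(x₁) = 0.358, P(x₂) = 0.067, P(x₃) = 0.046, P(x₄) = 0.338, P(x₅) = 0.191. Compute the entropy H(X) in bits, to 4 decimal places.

H = −Σ pᵢ log₂ pᵢ.
−0.358·log₂(0.358) = 0.5305
−0.067·log₂(0.067) = 0.2613
−0.046·log₂(0.046) = 0.2043
−0.338·log₂(0.338) = 0.5289
−0.191·log₂(0.191) = 0.4562
Sum ≈ 1.9813 → 1.9813 bits.

1.9813 bits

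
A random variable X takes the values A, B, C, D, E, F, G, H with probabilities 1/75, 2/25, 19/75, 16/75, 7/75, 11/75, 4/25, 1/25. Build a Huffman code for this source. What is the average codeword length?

Repeatedly combine the two least-probable nodes; the expected code length is the sum of the merged weights.
merge 1/75 + 1/25 → 4/75
merge 4/75 + 2/25 → 2/15
merge 7/75 + 2/15 → 17/75
merge 11/75 + 4/25 → 23/75
merge 16/75 + 17/75 → 11/25
merge 19/75 + 23/75 → 14/25
merge 11/25 + 14/25 → 1
L = 4/75 + 2/15 + 17/75 + 23/75 + 11/25 + 14/25 + 1 = 68/25 = 2.72 bits/symbol.

2.72 bits/symbol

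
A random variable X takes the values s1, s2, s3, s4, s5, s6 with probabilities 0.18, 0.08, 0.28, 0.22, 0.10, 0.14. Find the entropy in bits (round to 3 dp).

H = −Σ pᵢ log₂ pᵢ.
−0.18·log₂(0.18) = 0.4453
−0.08·log₂(0.08) = 0.2915
−0.28·log₂(0.28) = 0.5142
−0.22·log₂(0.22) = 0.4806
−0.10·log₂(0.10) = 0.3322
−0.14·log₂(0.14) = 0.3971
Sum ≈ 2.4609 → 2.461 bits.

2.461 bits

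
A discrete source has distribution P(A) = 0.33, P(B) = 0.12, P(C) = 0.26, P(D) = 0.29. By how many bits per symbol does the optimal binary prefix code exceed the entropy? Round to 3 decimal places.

0.082 bits

Entropy H = −Σ p log₂ p ≈ 1.9181 bits.
Huffman merges: 3/25+13/50→19/50; 29/100+33/100→31/50; 19/50+31/50→1. L = 2 ≈ 2.0000.
L − H = 2.0000 − 1.9181 = 0.082 bits.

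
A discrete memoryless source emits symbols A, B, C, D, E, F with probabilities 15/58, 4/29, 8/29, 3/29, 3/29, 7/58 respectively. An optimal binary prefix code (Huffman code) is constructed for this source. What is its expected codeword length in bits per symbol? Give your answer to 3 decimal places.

Repeatedly combine the two least-probable nodes; the expected code length is the sum of the merged weights.
merge 3/29 + 3/29 → 6/29
merge 7/58 + 4/29 → 15/58
merge 6/29 + 15/58 → 27/58
merge 15/58 + 8/29 → 31/58
merge 27/58 + 31/58 → 1
L = 6/29 + 15/58 + 27/58 + 31/58 + 1 = 143/58 ≈ 2.466 bits/symbol.

2.466 bits/symbol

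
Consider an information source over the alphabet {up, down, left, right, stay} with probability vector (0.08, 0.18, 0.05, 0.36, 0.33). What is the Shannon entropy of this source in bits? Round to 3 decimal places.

2.011 bits

H = −Σ pᵢ log₂ pᵢ.
−0.08·log₂(0.08) = 0.2915
−0.18·log₂(0.18) = 0.4453
−0.05·log₂(0.05) = 0.2161
−0.36·log₂(0.36) = 0.5306
−0.33·log₂(0.33) = 0.5278
Sum ≈ 2.0114 → 2.011 bits.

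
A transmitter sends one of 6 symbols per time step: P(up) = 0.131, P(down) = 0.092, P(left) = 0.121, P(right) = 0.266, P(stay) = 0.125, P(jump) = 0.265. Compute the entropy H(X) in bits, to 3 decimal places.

H = −Σ pᵢ log₂ pᵢ.
−0.131·log₂(0.131) = 0.3841
−0.092·log₂(0.092) = 0.3167
−0.121·log₂(0.121) = 0.3687
−0.266·log₂(0.266) = 0.5082
−0.125·log₂(0.125) = 0.3750
−0.265·log₂(0.265) = 0.5077
Sum ≈ 2.4604 → 2.460 bits.

2.460 bits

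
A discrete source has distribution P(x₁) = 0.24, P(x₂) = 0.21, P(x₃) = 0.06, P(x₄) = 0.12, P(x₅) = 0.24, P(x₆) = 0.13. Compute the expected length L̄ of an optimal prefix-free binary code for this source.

2.49 bits/symbol

Repeatedly combine the two least-probable nodes; the expected code length is the sum of the merged weights.
merge 3/50 + 3/25 → 9/50
merge 13/100 + 9/50 → 31/100
merge 21/100 + 6/25 → 9/20
merge 6/25 + 31/100 → 11/20
merge 9/20 + 11/20 → 1
L = 9/50 + 31/100 + 9/20 + 11/20 + 1 = 249/100 = 2.49 bits/symbol.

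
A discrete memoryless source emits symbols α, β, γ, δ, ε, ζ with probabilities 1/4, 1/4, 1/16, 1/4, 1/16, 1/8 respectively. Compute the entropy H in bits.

Each probability is a power of 1/2, so log₂(1/p) is an integer.
H = Σ p·log₂(1/p) = 1/4·2 + 1/4·2 + 1/16·4 + 1/4·2 + 1/16·4 + 1/8·3 = 2.375 bits.

2.375 bits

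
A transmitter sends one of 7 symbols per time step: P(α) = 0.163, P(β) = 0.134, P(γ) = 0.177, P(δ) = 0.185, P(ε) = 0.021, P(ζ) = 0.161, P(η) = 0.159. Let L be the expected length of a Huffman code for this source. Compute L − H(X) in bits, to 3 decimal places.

Entropy H = −Σ p log₂ p ≈ 2.6707 bits.
Huffman merges: 21/1000+67/500→31/200; 31/200+159/1000→157/500; 161/1000+163/1000→81/250; 177/1000+37/200→181/500; 157/500+81/250→319/500; 181/500+319/500→1. L = 2793/1000 ≈ 2.7930.
L − H = 2.7930 − 2.6707 = 0.122 bits.

0.122 bits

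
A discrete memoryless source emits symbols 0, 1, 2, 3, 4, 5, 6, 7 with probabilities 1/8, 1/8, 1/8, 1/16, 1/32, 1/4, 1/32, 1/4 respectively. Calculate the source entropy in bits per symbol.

Each probability is a power of 1/2, so log₂(1/p) is an integer.
H = Σ p·log₂(1/p) = 1/8·3 + 1/8·3 + 1/8·3 + 1/16·4 + 1/32·5 + 1/4·2 + 1/32·5 + 1/4·2 = 2.6875 bits.

2.6875 bits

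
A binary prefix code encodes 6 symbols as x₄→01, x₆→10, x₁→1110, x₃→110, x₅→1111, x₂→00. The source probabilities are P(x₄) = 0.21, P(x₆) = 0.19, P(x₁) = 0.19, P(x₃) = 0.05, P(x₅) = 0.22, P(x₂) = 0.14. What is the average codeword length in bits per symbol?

2.87 bits/symbol

L̄ = Σ pᵢ·ℓᵢ = 0.21·2 + 0.19·2 + 0.19·4 + 0.05·3 + 0.22·4 + 0.14·2 = 2.87 bits/symbol.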